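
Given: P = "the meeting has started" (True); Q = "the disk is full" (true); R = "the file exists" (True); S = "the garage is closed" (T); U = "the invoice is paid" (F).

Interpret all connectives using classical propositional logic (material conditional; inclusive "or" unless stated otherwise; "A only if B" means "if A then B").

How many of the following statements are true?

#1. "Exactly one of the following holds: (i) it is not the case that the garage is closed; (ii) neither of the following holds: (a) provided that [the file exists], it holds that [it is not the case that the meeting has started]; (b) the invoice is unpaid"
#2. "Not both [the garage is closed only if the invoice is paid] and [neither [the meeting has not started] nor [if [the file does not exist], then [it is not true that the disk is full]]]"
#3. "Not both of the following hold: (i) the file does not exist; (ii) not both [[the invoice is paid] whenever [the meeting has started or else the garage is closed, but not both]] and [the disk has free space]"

2

#1: Formalization: ¬S ⊕ ((R → ¬P) ↓ ¬U)

¬S = ¬T = F
¬P = ¬T = F
R → ¬P = T → F = F
¬U = ¬F = T
(R → ¬P) ↓ ¬U = F ↓ T = F
¬S ⊕ ((R → ¬P) ↓ ¬U) = F ⊕ F = F
Hence #1 is false.

#2: This is (S → U) ↑ (¬P ↓ (¬R → ¬Q)).

S → U = T → F = F
¬P = ¬T = F
¬R = ¬T = F
¬Q = ¬T = F
¬R → ¬Q = F → F = T
¬P ↓ (¬R → ¬Q) = F ↓ T = F
(S → U) ↑ (¬P ↓ (¬R → ¬Q)) = F ↑ F = T
So #2 is true.

#3: In symbols: ¬R ↑ (((P ⊕ S) → U) ↑ ¬Q)

¬R = ¬T = F
P ⊕ S = T ⊕ T = F
(P ⊕ S) → U = F → F = T
¬Q = ¬T = F
((P ⊕ S) → U) ↑ ¬Q = T ↑ F = T
¬R ↑ (((P ⊕ S) → U) ↑ ¬Q) = F ↑ T = T
So #3 is true.

True statements: 2 (#2, #3).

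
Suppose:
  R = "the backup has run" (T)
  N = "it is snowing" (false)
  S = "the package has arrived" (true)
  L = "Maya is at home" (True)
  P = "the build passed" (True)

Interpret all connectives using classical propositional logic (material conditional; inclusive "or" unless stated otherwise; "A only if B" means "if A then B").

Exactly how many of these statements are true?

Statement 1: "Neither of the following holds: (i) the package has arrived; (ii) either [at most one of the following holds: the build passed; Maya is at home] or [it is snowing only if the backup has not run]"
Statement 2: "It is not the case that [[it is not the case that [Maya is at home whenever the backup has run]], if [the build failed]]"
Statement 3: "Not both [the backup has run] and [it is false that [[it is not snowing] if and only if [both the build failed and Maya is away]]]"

Statement 1: Formalization: S nor ((P nand L) | (N -> ~R))

P nand L = T nand T = F
~R = ~T = F
N -> ~R = F -> F = T
(P nand L) | (N -> ~R) = F | T = T
S nor ((P nand L) | (N -> ~R)) = T nor T = F
So Statement 1 is false.

Statement 2: This is ~(~P -> ~(R -> L)).

~P = ~T = F
R -> L = T -> T = T
~(R -> L) = ~T = F
~P -> ~(R -> L) = F -> F = T
~(~P -> ~(R -> L)) = ~T = F
So Statement 2 is false.

Statement 3: Parsed as R nand ~(~N <-> (~P & ~L))

~N = ~F = T
~P = ~T = F
~L = ~T = F
~P & ~L = F & F = F
~N <-> (~P & ~L) = T <-> F = F
~(~N <-> (~P & ~L)) = ~F = T
R nand ~(~N <-> (~P & ~L)) = T nand T = F
Thus Statement 3 is false.

Count: 0.

0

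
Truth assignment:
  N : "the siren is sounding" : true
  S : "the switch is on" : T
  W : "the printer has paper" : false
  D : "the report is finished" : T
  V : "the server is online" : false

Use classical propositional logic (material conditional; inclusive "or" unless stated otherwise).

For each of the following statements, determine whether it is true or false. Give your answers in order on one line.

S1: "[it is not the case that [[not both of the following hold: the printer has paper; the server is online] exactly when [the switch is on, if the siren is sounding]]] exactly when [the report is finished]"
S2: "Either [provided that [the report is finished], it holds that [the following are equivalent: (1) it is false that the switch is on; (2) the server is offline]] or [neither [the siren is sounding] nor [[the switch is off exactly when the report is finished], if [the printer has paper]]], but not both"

S1: In symbols: ~((W nand V) <-> (N -> S)) <-> D

W nand V = F nand F = T
N -> S = T -> T = T
(W nand V) <-> (N -> S) = T <-> T = T
~((W nand V) <-> (N -> S)) = ~T = F
~((W nand V) <-> (N -> S)) <-> D = F <-> T = F
So S1 is false.

S2: Formalization: (D -> (~S <-> ~V)) xor (N nor (W -> (~S <-> D)))

~S = ~T = F
~V = ~F = T
~S <-> ~V = F <-> T = F
D -> (~S <-> ~V) = T -> F = F
~S = ~T = F
~S <-> D = F <-> T = F
W -> (~S <-> D) = F -> F = T
N nor (W -> (~S <-> D)) = T nor T = F
(D -> (~S <-> ~V)) xor (N nor (W -> (~S <-> D))) = F xor F = F
Thus S2 is false.

S1 false, S2 false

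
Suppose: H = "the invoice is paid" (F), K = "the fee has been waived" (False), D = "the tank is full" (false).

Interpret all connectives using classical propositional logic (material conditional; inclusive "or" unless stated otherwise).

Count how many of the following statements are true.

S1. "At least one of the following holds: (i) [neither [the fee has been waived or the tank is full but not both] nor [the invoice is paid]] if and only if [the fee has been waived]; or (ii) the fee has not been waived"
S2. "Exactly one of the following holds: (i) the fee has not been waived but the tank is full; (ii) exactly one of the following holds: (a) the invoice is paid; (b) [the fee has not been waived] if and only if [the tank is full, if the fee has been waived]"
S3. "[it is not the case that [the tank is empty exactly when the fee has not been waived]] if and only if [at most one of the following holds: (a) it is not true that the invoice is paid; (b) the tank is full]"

2

S1: In symbols: (((K xor D) nor H) iff K) or not K

K xor D = False xor False = False
(K xor D) nor H = False nor False = True
((K xor D) nor H) iff K = True iff False = False
not K = not False = True
(((K xor D) nor H) iff K) or not K = False or True = True
Thus S1 is true.

S2: In symbols: (not K and D) xor (H xor (not K iff (K -> D)))

not K = not False = True
not K and D = True and False = False
not K = not False = True
K -> D = False -> False = True
not K iff (K -> D) = True iff True = True
H xor (not K iff (K -> D)) = False xor True = True
(not K and D) xor (H xor (not K iff (K -> D))) = False xor True = True
Hence S2 is true.

S3: In symbols: not (not D iff not K) iff (not H nand D)

not D = not False = True
not K = not False = True
not D iff not K = True iff True = True
not (not D iff not K) = not True = False
not H = not False = True
not H nand D = True nand False = True
not (not D iff not K) iff (not H nand D) = False iff True = False
Hence S3 is false.

True statements: 2.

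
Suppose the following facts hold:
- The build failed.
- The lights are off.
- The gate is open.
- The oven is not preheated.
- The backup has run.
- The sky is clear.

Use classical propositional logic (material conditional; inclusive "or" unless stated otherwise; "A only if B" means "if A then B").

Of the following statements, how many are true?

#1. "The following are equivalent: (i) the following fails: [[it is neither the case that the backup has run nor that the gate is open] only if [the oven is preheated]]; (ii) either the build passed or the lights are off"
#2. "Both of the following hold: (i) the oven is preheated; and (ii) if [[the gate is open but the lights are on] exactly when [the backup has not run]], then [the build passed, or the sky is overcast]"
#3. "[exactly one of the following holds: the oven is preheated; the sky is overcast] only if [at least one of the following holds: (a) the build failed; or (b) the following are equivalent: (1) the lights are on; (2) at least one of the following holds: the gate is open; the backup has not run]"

1

Let W = "the backup has run" (T), R = "the gate is open" (T), M = "the oven is preheated" (F), N = "the build passed" (F), P = "the lights are on" (F), D = "the sky is overcast" (F).

#1: Formalization: ~((W nor R) -> M) <-> (N | ~P)

W nor R = T nor T = F
(W nor R) -> M = F -> F = T
~((W nor R) -> M) = ~T = F
~P = ~F = T
N | ~P = F | T = T
~((W nor R) -> M) <-> (N | ~P) = F <-> T = F
So #1 is false.

#2: In symbols: M & (((R & P) <-> ~W) -> (N | D))

R & P = T & F = F
~W = ~T = F
(R & P) <-> ~W = F <-> F = T
N | D = F | F = F
((R & P) <-> ~W) -> (N | D) = T -> F = F
M & (((R & P) <-> ~W) -> (N | D)) = F & F = F
So #2 is false.

#3: This is (M xor D) -> (~N | (P <-> (R | ~W))).

M xor D = F xor F = F
~N = ~F = T
~W = ~T = F
R | ~W = T | F = T
P <-> (R | ~W) = F <-> T = F
~N | (P <-> (R | ~W)) = T | F = T
(M xor D) -> (~N | (P <-> (R | ~W))) = F -> T = T
Hence #3 is true.

1 of the 3 statements is true.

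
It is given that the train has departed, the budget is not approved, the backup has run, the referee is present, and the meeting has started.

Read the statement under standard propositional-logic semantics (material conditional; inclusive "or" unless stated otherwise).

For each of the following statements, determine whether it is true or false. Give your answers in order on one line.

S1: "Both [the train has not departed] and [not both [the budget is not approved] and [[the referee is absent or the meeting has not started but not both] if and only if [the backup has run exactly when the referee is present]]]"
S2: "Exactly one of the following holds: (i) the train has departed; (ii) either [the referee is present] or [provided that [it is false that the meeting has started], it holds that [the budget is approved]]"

S1 F; S2 F

Let P = "the train has departed" (True), Q = "the budget is approved" (False), S = "the referee is present" (True), U = "the meeting has started" (True), R = "the backup has run" (True).

S1: Formalization: not P and (not Q nand ((not S xor not U) iff (R iff S)))

not P = not True = False
not Q = not False = True
not S = not True = False
not U = not True = False
not S xor not U = False xor False = False
R iff S = True iff True = True
(not S xor not U) iff (R iff S) = False iff True = False
not Q nand ((not S xor not U) iff (R iff S)) = True nand False = True
not P and (not Q nand ((not S xor not U) iff (R iff S))) = False and True = False
Thus S1 is false.

S2: Parsed as P xor (S or (not U -> Q))

not U = not True = False
not U -> Q = False -> False = True
S or (not U -> Q) = True or True = True
P xor (S or (not U -> Q)) = True xor True = False
Thus S2 is false.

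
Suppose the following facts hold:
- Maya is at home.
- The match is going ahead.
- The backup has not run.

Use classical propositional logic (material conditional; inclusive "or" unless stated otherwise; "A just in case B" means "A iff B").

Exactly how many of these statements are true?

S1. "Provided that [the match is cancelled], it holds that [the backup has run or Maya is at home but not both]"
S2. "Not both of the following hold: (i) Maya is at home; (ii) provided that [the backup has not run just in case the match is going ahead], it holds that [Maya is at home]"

1

Let U = "the match is cancelled" (F), P = "the backup has run" (F), L = "Maya is at home" (T).

S1: Formalization: U → (P ⊕ L)

P ⊕ L = F ⊕ T = T
U → (P ⊕ L) = F → T = T
So S1 is true.

S2: Parsed as L ↑ ((¬P ↔ ¬U) → L)

¬P = ¬F = T
¬U = ¬F = T
¬P ↔ ¬U = T ↔ T = T
(¬P ↔ ¬U) → L = T → T = T
L ↑ ((¬P ↔ ¬U) → L) = T ↑ T = F
Thus S2 is false.

1 of the 2 statements is true (S1).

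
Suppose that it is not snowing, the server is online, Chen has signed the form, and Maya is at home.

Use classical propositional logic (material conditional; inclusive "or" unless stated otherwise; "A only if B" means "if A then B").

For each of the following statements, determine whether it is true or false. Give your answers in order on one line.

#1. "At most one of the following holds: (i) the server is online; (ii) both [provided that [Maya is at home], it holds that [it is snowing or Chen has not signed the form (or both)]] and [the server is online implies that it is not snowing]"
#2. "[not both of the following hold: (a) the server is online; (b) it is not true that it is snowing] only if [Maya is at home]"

Let P = "the server is online" (T), S = "Maya is at home" (T), D = "it is snowing" (F), G = "Chen has signed the form" (T).

#1: This is P ↑ ((S → (D ∨ ¬G)) ∧ (P → ¬D)).

¬G = ¬T = F
D ∨ ¬G = F ∨ F = F
S → (D ∨ ¬G) = T → F = F
¬D = ¬F = T
P → ¬D = T → T = T
(S → (D ∨ ¬G)) ∧ (P → ¬D) = F ∧ T = F
P ↑ ((S → (D ∨ ¬G)) ∧ (P → ¬D)) = T ↑ F = T
Thus #1 is true.

#2: This is (P ↑ ¬D) → S.

¬D = ¬F = T
P ↑ ¬D = T ↑ T = F
(P ↑ ¬D) → S = F → T = T
So #2 is true.

#1 True, #2 True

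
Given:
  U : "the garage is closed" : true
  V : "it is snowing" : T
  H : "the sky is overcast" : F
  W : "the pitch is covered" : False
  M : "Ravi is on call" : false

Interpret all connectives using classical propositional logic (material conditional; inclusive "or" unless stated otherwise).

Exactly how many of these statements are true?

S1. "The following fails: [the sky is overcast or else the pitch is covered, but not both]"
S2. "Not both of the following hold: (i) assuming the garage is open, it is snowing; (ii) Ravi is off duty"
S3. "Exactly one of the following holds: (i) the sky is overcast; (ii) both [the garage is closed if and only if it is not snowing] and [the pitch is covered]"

1

S1: Parsed as ~(H xor W)

H xor W = F xor F = F
~(H xor W) = ~F = T
Thus S1 is true.

S2: Formalization: (~U -> V) nand ~M

~U = ~T = F
~U -> V = F -> T = T
~M = ~F = T
(~U -> V) nand ~M = T nand T = F
So S2 is false.

S3: Parsed as H xor ((U <-> ~V) & W)

~V = ~T = F
U <-> ~V = T <-> F = F
(U <-> ~V) & W = F & F = F
H xor ((U <-> ~V) & W) = F xor F = F
So S3 is false.

True statements: 1 (S1).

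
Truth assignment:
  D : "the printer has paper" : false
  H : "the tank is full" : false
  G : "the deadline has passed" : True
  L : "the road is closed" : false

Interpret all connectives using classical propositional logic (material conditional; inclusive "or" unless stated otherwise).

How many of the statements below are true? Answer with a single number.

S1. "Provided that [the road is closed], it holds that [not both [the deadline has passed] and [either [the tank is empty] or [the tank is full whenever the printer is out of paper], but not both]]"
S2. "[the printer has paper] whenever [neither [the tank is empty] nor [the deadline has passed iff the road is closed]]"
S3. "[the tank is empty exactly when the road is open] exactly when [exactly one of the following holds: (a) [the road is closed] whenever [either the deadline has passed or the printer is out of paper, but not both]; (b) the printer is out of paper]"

S1: In symbols: L → (G ↑ (¬H ⊕ (¬D → H)))

¬H = ¬F = T
¬D = ¬F = T
¬D → H = T → F = F
¬H ⊕ (¬D → H) = T ⊕ F = T
G ↑ (¬H ⊕ (¬D → H)) = T ↑ T = F
L → (G ↑ (¬H ⊕ (¬D → H))) = F → F = T
Hence S1 is true.

S2: This is (¬H ↓ (G ↔ L)) → D.

¬H = ¬F = T
G ↔ L = T ↔ F = F
¬H ↓ (G ↔ L) = T ↓ F = F
(¬H ↓ (G ↔ L)) → D = F → F = T
Thus S2 is true.

S3: Parsed as (¬H ↔ ¬L) ↔ (((G ⊕ ¬D) → L) ⊕ ¬D)

¬H = ¬F = T
¬L = ¬F = T
¬H ↔ ¬L = T ↔ T = T
¬D = ¬F = T
G ⊕ ¬D = T ⊕ T = F
(G ⊕ ¬D) → L = F → F = T
¬D = ¬F = T
((G ⊕ ¬D) → L) ⊕ ¬D = T ⊕ T = F
(¬H ↔ ¬L) ↔ (((G ⊕ ¬D) → L) ⊕ ¬D) = T ↔ F = F
Thus S3 is false.

True statements: 2.

2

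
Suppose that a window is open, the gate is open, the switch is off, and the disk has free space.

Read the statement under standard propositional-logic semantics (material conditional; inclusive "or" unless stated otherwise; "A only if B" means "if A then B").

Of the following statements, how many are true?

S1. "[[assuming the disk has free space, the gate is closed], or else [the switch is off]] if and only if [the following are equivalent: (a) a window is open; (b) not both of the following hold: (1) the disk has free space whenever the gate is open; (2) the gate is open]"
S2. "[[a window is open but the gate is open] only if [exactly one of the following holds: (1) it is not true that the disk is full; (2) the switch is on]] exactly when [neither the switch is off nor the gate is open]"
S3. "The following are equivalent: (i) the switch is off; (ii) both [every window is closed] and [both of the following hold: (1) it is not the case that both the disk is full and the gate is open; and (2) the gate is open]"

0

Let S = "the disk is full" (F), Q = "the gate is open" (T), R = "the switch is on" (F), P = "a window is open" (T).

S1: Formalization: ((~S -> ~Q) | ~R) <-> (P <-> ((Q -> ~S) nand Q))

~S = ~F = T
~Q = ~T = F
~S -> ~Q = T -> F = F
~R = ~F = T
(~S -> ~Q) | ~R = F | T = T
~S = ~F = T
Q -> ~S = T -> T = T
(Q -> ~S) nand Q = T nand T = F
P <-> ((Q -> ~S) nand Q) = T <-> F = F
((~S -> ~Q) | ~R) <-> (P <-> ((Q -> ~S) nand Q)) = T <-> F = F
Hence S1 is false.

S2: In symbols: ((P & Q) -> (~S xor R)) <-> (~R nor Q)

P & Q = T & T = T
~S = ~F = T
~S xor R = T xor F = T
(P & Q) -> (~S xor R) = T -> T = T
~R = ~F = T
~R nor Q = T nor T = F
((P & Q) -> (~S xor R)) <-> (~R nor Q) = T <-> F = F
Thus S2 is false.

S3: Parsed as ~R <-> (~P & ((S nand Q) & Q))

~R = ~F = T
~P = ~T = F
S nand Q = F nand T = T
(S nand Q) & Q = T & T = T
~P & ((S nand Q) & Q) = F & T = F
~R <-> (~P & ((S nand Q) & Q)) = T <-> F = F
Thus S3 is false.

0 of the 3 statements are true (none).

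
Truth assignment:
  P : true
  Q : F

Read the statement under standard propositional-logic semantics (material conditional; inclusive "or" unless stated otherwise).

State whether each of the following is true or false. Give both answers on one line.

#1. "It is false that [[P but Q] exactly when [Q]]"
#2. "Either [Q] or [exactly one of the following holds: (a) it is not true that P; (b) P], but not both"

#1: Formalization: ¬((P ∧ Q) ↔ Q)

P ∧ Q = T ∧ F = F
(P ∧ Q) ↔ Q = F ↔ F = T
¬((P ∧ Q) ↔ Q) = ¬T = F
So #1 is false.

#2: In symbols: Q ⊕ (¬P ⊕ P)

¬P = ¬T = F
¬P ⊕ P = F ⊕ T = T
Q ⊕ (¬P ⊕ P) = F ⊕ T = T
Hence #2 is true.

#1 F, #2 T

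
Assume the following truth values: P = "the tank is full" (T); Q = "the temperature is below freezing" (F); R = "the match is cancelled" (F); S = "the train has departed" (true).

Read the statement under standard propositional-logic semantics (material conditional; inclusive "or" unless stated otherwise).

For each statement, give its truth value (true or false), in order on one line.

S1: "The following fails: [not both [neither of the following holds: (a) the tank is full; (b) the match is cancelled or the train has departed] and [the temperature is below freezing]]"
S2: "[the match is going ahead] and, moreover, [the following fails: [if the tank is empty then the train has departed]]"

S1 F, S2 F

S1: This is ~((P nor (R | S)) nand Q).

R | S = F | T = T
P nor (R | S) = T nor T = F
(P nor (R | S)) nand Q = F nand F = T
~((P nor (R | S)) nand Q) = ~T = F
Hence S1 is false.

S2: In symbols: ~R & ~(~P -> S)

~R = ~F = T
~P = ~T = F
~P -> S = F -> T = T
~(~P -> S) = ~T = F
~R & ~(~P -> S) = T & F = F
So S2 is false.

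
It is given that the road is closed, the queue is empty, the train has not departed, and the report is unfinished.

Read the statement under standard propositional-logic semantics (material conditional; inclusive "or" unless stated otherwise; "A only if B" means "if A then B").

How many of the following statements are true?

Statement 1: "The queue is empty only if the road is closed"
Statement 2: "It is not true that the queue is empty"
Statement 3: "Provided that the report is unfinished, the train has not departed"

2

Let Q = "the queue is empty" (T), P = "the road is closed" (T), S = "the report is finished" (F), R = "the train has departed" (F).

Statement 1: Formalization: Q → P

Q → P = T → T = T
Hence Statement 1 is true.

Statement 2: This is ¬Q.

¬Q = ¬T = F
Thus Statement 2 is false.

Statement 3: This is ¬S → ¬R.

¬S = ¬F = T
¬R = ¬F = T
¬S → ¬R = T → T = T
Hence Statement 3 is true.

Count: 2.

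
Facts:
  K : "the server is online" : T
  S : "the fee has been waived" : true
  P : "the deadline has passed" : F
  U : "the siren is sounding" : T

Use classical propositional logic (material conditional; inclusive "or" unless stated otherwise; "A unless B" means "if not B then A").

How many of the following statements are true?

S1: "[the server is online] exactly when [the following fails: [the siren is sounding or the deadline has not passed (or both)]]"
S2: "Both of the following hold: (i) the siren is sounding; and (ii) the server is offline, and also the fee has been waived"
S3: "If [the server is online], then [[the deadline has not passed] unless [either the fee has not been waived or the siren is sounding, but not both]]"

S1: Formalization: K iff not (U or not P)

not P = not False = True
U or not P = True or True = True
not (U or not P) = not True = False
K iff not (U or not P) = True iff False = False
So S1 is false.

S2: This is U and (not K and S).

not K = not True = False
not K and S = False and True = False
U and (not K and S) = True and False = False
So S2 is false.

S3: Formalization: K -> (not P or (not S xor U))

not P = not False = True
not S = not True = False
not S xor U = False xor True = True
not P or (not S xor U) = True or True = True
K -> (not P or (not S xor U)) = True -> True = True
Hence S3 is true.

1 of the 3 statements is true.

1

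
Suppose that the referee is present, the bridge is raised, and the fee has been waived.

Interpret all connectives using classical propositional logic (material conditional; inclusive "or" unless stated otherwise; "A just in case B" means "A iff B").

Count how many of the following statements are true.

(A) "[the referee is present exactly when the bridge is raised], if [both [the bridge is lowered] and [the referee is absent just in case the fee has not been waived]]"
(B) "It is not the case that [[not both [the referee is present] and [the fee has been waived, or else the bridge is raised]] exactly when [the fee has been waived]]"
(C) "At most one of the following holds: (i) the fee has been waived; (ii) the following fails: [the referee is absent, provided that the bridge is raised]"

2

Let Q = "the bridge is raised" (T), P = "the referee is present" (T), R = "the fee has been waived" (T).

(A): In symbols: (~Q & (~P <-> ~R)) -> (P <-> Q)

~Q = ~T = F
~P = ~T = F
~R = ~T = F
~P <-> ~R = F <-> F = T
~Q & (~P <-> ~R) = F & T = F
P <-> Q = T <-> T = T
(~Q & (~P <-> ~R)) -> (P <-> Q) = F -> T = T
So (A) is true.

(B): In symbols: ~((P nand (R | Q)) <-> R)

R | Q = T | T = T
P nand (R | Q) = T nand T = F
(P nand (R | Q)) <-> R = F <-> T = F
~((P nand (R | Q)) <-> R) = ~F = T
Hence (B) is true.

(C): This is R nand ~(Q -> ~P).

~P = ~T = F
Q -> ~P = T -> F = F
~(Q -> ~P) = ~F = T
R nand ~(Q -> ~P) = T nand T = F
So (C) is false.

True statements: 2.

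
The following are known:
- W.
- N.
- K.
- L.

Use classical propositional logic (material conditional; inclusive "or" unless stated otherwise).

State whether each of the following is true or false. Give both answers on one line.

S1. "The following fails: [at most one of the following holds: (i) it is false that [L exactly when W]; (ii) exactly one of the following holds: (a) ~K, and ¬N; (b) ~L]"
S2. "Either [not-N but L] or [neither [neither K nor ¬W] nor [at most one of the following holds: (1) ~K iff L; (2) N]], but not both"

S1 false, S2 false

S1: Parsed as ~(~(L <-> W) nand ((~K & ~N) xor ~L))

L <-> W = T <-> T = T
~(L <-> W) = ~T = F
~K = ~T = F
~N = ~T = F
~K & ~N = F & F = F
~L = ~T = F
(~K & ~N) xor ~L = F xor F = F
~(L <-> W) nand ((~K & ~N) xor ~L) = F nand F = T
~(~(L <-> W) nand ((~K & ~N) xor ~L)) = ~T = F
Thus S1 is false.

S2: This is (~N & L) xor ((K nor ~W) nor ((~K <-> L) nand N)).

~N = ~T = F
~N & L = F & T = F
~W = ~T = F
K nor ~W = T nor F = F
~K = ~T = F
~K <-> L = F <-> T = F
(~K <-> L) nand N = F nand T = T
(K nor ~W) nor ((~K <-> L) nand N) = F nor T = F
(~N & L) xor ((K nor ~W) nor ((~K <-> L) nand N)) = F xor F = F
So S2 is false.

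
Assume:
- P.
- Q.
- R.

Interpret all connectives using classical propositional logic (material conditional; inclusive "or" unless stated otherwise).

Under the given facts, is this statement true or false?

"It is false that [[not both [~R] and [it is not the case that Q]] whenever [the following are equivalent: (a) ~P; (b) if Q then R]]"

false

Parsed as ~((~P <-> (Q -> R)) -> (~R nand ~Q))

~P = ~T = F
Q -> R = T -> T = T
~P <-> (Q -> R) = F <-> T = F
~R = ~T = F
~Q = ~T = F
~R nand ~Q = F nand F = T
(~P <-> (Q -> R)) -> (~R nand ~Q) = F -> T = T
~((~P <-> (Q -> R)) -> (~R nand ~Q)) = ~T = F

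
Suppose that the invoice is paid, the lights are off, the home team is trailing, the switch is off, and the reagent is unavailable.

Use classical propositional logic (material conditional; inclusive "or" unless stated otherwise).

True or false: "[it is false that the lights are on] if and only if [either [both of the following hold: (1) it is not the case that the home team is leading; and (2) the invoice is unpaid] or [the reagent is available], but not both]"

Let D = "the lights are on" (False), H = "the home team is leading" (False), L = "the invoice is paid" (True), U = "the reagent is available" (False).
Formalization: not D iff ((not H and not L) xor U)

not D = not False = True
not H = not False = True
not L = not True = False
not H and not L = True and False = False
(not H and not L) xor U = False xor False = False
not D iff ((not H and not L) xor U) = True iff False = False

False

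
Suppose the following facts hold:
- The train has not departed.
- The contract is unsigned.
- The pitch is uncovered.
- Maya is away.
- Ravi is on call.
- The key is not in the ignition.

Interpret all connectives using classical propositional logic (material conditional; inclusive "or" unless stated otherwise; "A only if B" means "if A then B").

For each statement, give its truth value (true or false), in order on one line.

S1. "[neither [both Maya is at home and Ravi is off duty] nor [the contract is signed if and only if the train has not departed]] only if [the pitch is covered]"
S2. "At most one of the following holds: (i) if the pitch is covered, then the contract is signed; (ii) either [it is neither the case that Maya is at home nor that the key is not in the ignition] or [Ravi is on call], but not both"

S1 false / S2 false

Let S = "Maya is at home" (False), N = "Ravi is on call" (True), W = "the contract is signed" (False), L = "the train has departed" (False), H = "the pitch is covered" (False), P = "the key is in the ignition" (False).

S1: This is ((S and not N) nor (W iff not L)) -> H.

not N = not True = False
S and not N = False and False = False
not L = not False = True
W iff not L = False iff True = False
(S and not N) nor (W iff not L) = False nor False = True
((S and not N) nor (W iff not L)) -> H = True -> False = False
Hence S1 is false.

S2: In symbols: (H -> W) nand ((S nor not P) xor N)

H -> W = False -> False = True
not P = not False = True
S nor not P = False nor True = False
(S nor not P) xor N = False xor True = True
(H -> W) nand ((S nor not P) xor N) = True nand True = False
Thus S2 is false.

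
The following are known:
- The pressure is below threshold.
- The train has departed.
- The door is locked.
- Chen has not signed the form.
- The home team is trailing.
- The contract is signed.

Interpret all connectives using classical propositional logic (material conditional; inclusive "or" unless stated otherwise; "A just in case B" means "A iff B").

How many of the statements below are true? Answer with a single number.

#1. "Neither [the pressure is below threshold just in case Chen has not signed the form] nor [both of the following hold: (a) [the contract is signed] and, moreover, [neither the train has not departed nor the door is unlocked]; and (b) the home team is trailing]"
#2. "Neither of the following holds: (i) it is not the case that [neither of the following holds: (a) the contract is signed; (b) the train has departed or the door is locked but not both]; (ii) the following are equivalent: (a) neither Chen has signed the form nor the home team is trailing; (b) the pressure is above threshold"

0

Let P = "the pressure is above threshold" (F), S = "Chen has signed the form" (F), V = "the contract is signed" (T), Q = "the train has departed" (T), R = "the door is locked" (T), U = "the home team is leading" (F).

#1: In symbols: (¬P ↔ ¬S) ↓ ((V ∧ (¬Q ↓ ¬R)) ∧ ¬U)

¬P = ¬F = T
¬S = ¬F = T
¬P ↔ ¬S = T ↔ T = T
¬Q = ¬T = F
¬R = ¬T = F
¬Q ↓ ¬R = F ↓ F = T
V ∧ (¬Q ↓ ¬R) = T ∧ T = T
¬U = ¬F = T
(V ∧ (¬Q ↓ ¬R)) ∧ ¬U = T ∧ T = T
(¬P ↔ ¬S) ↓ ((V ∧ (¬Q ↓ ¬R)) ∧ ¬U) = T ↓ T = F
Hence #1 is false.

#2: In symbols: ¬(V ↓ (Q ⊕ R)) ↓ ((S ↓ ¬U) ↔ P)

Q ⊕ R = T ⊕ T = F
V ↓ (Q ⊕ R) = T ↓ F = F
¬(V ↓ (Q ⊕ R)) = ¬F = T
¬U = ¬F = T
S ↓ ¬U = F ↓ T = F
(S ↓ ¬U) ↔ P = F ↔ F = T
¬(V ↓ (Q ⊕ R)) ↓ ((S ↓ ¬U) ↔ P) = T ↓ T = F
Thus #2 is false.

True statements: 0 (none).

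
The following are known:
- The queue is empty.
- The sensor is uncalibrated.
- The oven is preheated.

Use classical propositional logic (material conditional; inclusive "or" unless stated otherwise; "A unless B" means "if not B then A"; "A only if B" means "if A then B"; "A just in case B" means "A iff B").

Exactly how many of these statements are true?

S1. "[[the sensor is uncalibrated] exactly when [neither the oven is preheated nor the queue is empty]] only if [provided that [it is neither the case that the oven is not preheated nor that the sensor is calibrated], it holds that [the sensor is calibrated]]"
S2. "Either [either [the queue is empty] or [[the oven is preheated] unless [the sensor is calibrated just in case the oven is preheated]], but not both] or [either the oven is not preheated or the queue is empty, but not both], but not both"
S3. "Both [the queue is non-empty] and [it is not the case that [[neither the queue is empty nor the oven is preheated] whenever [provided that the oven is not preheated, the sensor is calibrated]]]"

Let Q = "the sensor is calibrated" (F), R = "the oven is preheated" (T), P = "the queue is empty" (T).

S1: This is (~Q <-> (R nor P)) -> ((~R nor Q) -> Q).

~Q = ~F = T
R nor P = T nor T = F
~Q <-> (R nor P) = T <-> F = F
~R = ~T = F
~R nor Q = F nor F = T
(~R nor Q) -> Q = T -> F = F
(~Q <-> (R nor P)) -> ((~R nor Q) -> Q) = F -> F = T
Hence S1 is true.

S2: This is (P xor (R | (Q <-> R))) xor (~R xor P).

Q <-> R = F <-> T = F
R | (Q <-> R) = T | F = T
P xor (R | (Q <-> R)) = T xor T = F
~R = ~T = F
~R xor P = F xor T = T
(P xor (R | (Q <-> R))) xor (~R xor P) = F xor T = T
Hence S2 is true.

S3: This is ~P & ~((~R -> Q) -> (P nor R)).

~P = ~T = F
~R = ~T = F
~R -> Q = F -> F = T
P nor R = T nor T = F
(~R -> Q) -> (P nor R) = T -> F = F
~((~R -> Q) -> (P nor R)) = ~F = T
~P & ~((~R -> Q) -> (P nor R)) = F & T = F
Thus S3 is false.

True statements: 2 (S1, S2).

2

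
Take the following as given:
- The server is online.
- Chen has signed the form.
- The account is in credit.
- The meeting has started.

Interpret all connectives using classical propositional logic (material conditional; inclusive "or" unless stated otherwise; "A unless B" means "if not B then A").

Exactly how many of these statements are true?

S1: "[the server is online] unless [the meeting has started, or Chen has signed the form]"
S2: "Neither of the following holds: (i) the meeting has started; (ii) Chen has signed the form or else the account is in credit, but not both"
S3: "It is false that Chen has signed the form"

1

Let P = "the server is online" (T), S = "the meeting has started" (T), Q = "Chen has signed the form" (T), R = "the account is overdrawn" (F).

S1: This is P ∨ (S ∨ Q).

S ∨ Q = T ∨ T = T
P ∨ (S ∨ Q) = T ∨ T = T
Thus S1 is true.

S2: Formalization: S ↓ (Q ⊕ ¬R)

¬R = ¬F = T
Q ⊕ ¬R = T ⊕ T = F
S ↓ (Q ⊕ ¬R) = T ↓ F = F
So S2 is false.

S3: In symbols: ¬Q

¬Q = ¬T = F
So S3 is false.

Count: 1.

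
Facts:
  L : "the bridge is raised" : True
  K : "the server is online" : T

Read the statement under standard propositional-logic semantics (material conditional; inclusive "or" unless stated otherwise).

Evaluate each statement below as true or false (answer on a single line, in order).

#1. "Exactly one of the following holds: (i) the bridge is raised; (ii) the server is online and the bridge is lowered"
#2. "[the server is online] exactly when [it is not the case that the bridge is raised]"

#1 true, #2 false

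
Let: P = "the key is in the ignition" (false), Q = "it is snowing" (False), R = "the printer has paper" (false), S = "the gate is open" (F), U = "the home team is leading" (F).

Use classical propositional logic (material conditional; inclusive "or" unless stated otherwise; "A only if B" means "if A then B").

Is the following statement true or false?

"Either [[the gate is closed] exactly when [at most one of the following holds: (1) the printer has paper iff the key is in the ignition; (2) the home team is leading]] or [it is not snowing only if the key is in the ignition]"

This is (not S iff ((R iff P) nand U)) or (not Q -> P).

not S = not False = True
R iff P = False iff False = True
(R iff P) nand U = True nand False = True
not S iff ((R iff P) nand U) = True iff True = True
not Q = not False = True
not Q -> P = True -> False = False
(not S iff ((R iff P) nand U)) or (not Q -> P) = True or False = True

true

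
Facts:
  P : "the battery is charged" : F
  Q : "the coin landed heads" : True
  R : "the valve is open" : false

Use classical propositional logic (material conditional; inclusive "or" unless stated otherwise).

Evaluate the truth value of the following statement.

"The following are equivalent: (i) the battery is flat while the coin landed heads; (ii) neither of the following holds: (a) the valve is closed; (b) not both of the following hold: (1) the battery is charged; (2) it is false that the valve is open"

false

This is (not P and Q) iff (not R nor (P nand not R)).

not P = not False = True
not P and Q = True and True = True
not R = not False = True
not R = not False = True
P nand not R = False nand True = True
not R nor (P nand not R) = True nor True = False
(not P and Q) iff (not R nor (P nand not R)) = True iff False = False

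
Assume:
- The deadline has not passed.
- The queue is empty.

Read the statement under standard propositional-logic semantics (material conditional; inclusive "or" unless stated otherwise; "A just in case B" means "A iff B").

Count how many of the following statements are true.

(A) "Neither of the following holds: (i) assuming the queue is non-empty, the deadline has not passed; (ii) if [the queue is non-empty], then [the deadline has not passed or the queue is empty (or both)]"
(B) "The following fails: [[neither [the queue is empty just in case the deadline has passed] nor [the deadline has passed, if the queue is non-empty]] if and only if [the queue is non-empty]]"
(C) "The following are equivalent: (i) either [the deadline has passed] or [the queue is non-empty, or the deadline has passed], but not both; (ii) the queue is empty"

Let R = "the queue is empty" (T), L = "the deadline has passed" (F).

(A): Formalization: (~R -> ~L) nor (~R -> (~L | R))

~R = ~T = F
~L = ~F = T
~R -> ~L = F -> T = T
~R = ~T = F
~L = ~F = T
~L | R = T | T = T
~R -> (~L | R) = F -> T = T
(~R -> ~L) nor (~R -> (~L | R)) = T nor T = F
So (A) is false.

(B): This is ~(((R <-> L) nor (~R -> L)) <-> ~R).

R <-> L = T <-> F = F
~R = ~T = F
~R -> L = F -> F = T
(R <-> L) nor (~R -> L) = F nor T = F
~R = ~T = F
((R <-> L) nor (~R -> L)) <-> ~R = F <-> F = T
~(((R <-> L) nor (~R -> L)) <-> ~R) = ~T = F
Hence (B) is false.

(C): Formalization: (L xor (~R | L)) <-> R

~R = ~T = F
~R | L = F | F = F
L xor (~R | L) = F xor F = F
(L xor (~R | L)) <-> R = F <-> T = F
Thus (C) is false.

0 of the 3 statements are true (none).

0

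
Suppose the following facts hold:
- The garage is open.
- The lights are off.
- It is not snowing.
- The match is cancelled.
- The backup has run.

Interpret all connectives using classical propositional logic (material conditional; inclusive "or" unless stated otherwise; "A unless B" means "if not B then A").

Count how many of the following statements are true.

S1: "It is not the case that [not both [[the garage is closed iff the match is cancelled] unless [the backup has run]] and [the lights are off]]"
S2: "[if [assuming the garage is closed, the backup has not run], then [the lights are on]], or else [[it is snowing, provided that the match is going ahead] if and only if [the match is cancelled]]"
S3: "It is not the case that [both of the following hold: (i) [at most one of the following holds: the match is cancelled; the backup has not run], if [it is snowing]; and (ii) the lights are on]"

3

Let P = "the garage is closed" (F), S = "the match is cancelled" (T), U = "the backup has run" (T), Q = "the lights are on" (F), R = "it is snowing" (F).

S1: Formalization: ~(((P <-> S) | U) nand ~Q)

P <-> S = F <-> T = F
(P <-> S) | U = F | T = T
~Q = ~F = T
((P <-> S) | U) nand ~Q = T nand T = F
~(((P <-> S) | U) nand ~Q) = ~F = T
Hence S1 is true.

S2: Parsed as ((P -> ~U) -> Q) | ((~S -> R) <-> S)

~U = ~T = F
P -> ~U = F -> F = T
(P -> ~U) -> Q = T -> F = F
~S = ~T = F
~S -> R = F -> F = T
(~S -> R) <-> S = T <-> T = T
((P -> ~U) -> Q) | ((~S -> R) <-> S) = F | T = T
So S2 is true.

S3: This is ~((R -> (S nand ~U)) & Q).

~U = ~T = F
S nand ~U = T nand F = T
R -> (S nand ~U) = F -> T = T
(R -> (S nand ~U)) & Q = T & F = F
~((R -> (S nand ~U)) & Q) = ~F = T
Thus S3 is true.

Count: 3.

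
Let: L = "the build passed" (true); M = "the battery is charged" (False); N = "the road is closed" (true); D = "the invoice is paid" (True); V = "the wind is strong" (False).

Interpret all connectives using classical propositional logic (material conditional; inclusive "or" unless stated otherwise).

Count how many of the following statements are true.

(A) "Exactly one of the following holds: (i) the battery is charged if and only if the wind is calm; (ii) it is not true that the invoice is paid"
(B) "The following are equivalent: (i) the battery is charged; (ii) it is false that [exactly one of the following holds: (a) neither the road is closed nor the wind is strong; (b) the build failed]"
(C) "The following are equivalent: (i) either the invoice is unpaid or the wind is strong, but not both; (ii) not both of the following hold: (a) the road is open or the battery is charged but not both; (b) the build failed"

0

(A): This is (M iff not V) xor not D.

not V = not False = True
M iff not V = False iff True = False
not D = not True = False
(M iff not V) xor not D = False xor False = False
Thus (A) is false.

(B): In symbols: M iff not ((N nor V) xor not L)

N nor V = True nor False = False
not L = not True = False
(N nor V) xor not L = False xor False = False
not ((N nor V) xor not L) = not False = True
M iff not ((N nor V) xor not L) = False iff True = False
Thus (B) is false.

(C): Parsed as (not D xor V) iff ((not N xor M) nand not L)

not D = not True = False
not D xor V = False xor False = False
not N = not True = False
not N xor M = False xor False = False
not L = not True = False
(not N xor M) nand not L = False nand False = True
(not D xor V) iff ((not N xor M) nand not L) = False iff True = False
Thus (C) is false.

True statements: 0 (none).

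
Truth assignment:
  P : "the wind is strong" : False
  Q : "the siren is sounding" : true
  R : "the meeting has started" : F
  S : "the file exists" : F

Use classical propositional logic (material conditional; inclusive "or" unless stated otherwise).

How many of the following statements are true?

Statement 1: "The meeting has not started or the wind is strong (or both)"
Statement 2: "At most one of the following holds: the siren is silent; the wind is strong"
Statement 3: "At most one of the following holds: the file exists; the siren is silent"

Statement 1: This is ¬R ∨ P.

¬R = ¬F = T
¬R ∨ P = T ∨ F = T
Thus Statement 1 is true.

Statement 2: Parsed as ¬Q ↑ P

¬Q = ¬T = F
¬Q ↑ P = F ↑ F = T
Thus Statement 2 is true.

Statement 3: Formalization: S ↑ ¬Q

¬Q = ¬T = F
S ↑ ¬Q = F ↑ F = T
Thus Statement 3 is true.

3 of the 3 statements are true (Statement 1, Statement 2, Statement 3).

3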